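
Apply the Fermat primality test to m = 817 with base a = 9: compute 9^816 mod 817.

752

9^1 ≡ 9 (mod 817)
9^2 ≡ 9^2 = 81 ≡ 81 (mod 817)
9^4 ≡ 81^2 = 6561 ≡ 25 (mod 817)
9^8 ≡ 25^2 = 625 ≡ 625 (mod 817)
9^16 ≡ 625^2 = 390625 ≡ 99 (mod 817)
9^32 ≡ 99^2 = 9801 ≡ 814 (mod 817)
9^64 ≡ 814^2 = 662596 ≡ 9 (mod 817)
9^128 ≡ 9^2 = 81 ≡ 81 (mod 817)
9^256 ≡ 81^2 = 6561 ≡ 25 (mod 817)
9^512 ≡ 25^2 = 625 ≡ 625 (mod 817)
816 = 512 + 256 + 32 + 16 in binary powers of 2.
So 9^816 ≡ 625 · 25 · 814 · 99 ≡ 752 (mod 817).
Since 752 ≠ 1, base 9 is a Fermat witness: 817 is composite.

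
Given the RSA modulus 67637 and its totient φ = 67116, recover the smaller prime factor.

φ(n) = (p−1)(q−1) = n − (p+q) + 1, so p + q = 67637 − 67116 + 1 = 522.
p and q are the roots of t² − 522t + 67637 = 0.
Discriminant: 522² − 4·67637 = 272484 − 270548 = 1936; √1936 = 44.
q = (522 − 44)/2 = 239, p = (522 + 44)/2 = 283.
Check: 239 · 283 = 67637.

239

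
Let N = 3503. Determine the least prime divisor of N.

31

3503 is odd.
Digit sum 11, not divisible by 3.
Ends in 3: not divisible by 5.
7: 3503 = 7·500 + 3
11: 3503 = 11·318 + 5
13: 3503 = 13·269 + 6
17: 3503 = 17·206 + 1
19: 3503 = 19·184 + 7
23: 3503 = 23·152 + 7
29: 3503 = 29·120 + 23
31: 3503 = 31·113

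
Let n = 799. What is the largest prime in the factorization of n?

799 = 17 · 47
47 is prime.
So 799 = 17 · 47; the largest prime factor is 47.

47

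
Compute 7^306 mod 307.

1

7^1 ≡ 7 (mod 307)
7^2 ≡ 7^2 = 49 ≡ 49 (mod 307)
7^4 ≡ 49^2 = 2401 ≡ 252 (mod 307)
7^8 ≡ 252^2 = 63504 ≡ 262 (mod 307)
7^16 ≡ 262^2 = 68644 ≡ 183 (mod 307)
7^32 ≡ 183^2 = 33489 ≡ 26 (mod 307)
7^64 ≡ 26^2 = 676 ≡ 62 (mod 307)
7^128 ≡ 62^2 = 3844 ≡ 160 (mod 307)
7^256 ≡ 160^2 = 25600 ≡ 119 (mod 307)
306 = 256 + 32 + 16 + 2 in binary powers of 2.
So 7^306 ≡ 119 · 26 · 183 · 49 ≡ 1 (mod 307).
Since the result is 1, base 7 gives no evidence that 307 is composite.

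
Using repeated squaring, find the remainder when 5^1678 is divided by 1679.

5^1 ≡ 5 (mod 1679)
5^2 ≡ 5^2 = 25 ≡ 25 (mod 1679)
5^4 ≡ 25^2 = 625 ≡ 625 (mod 1679)
5^8 ≡ 625^2 = 390625 ≡ 1097 (mod 1679)
5^16 ≡ 1097^2 = 1203409 ≡ 1245 (mod 1679)
5^32 ≡ 1245^2 = 1550025 ≡ 308 (mod 1679)
5^64 ≡ 308^2 = 94864 ≡ 840 (mod 1679)
5^128 ≡ 840^2 = 705600 ≡ 420 (mod 1679)
5^256 ≡ 420^2 = 176400 ≡ 105 (mod 1679)
5^512 ≡ 105^2 = 11025 ≡ 951 (mod 1679)
5^1024 ≡ 951^2 = 904401 ≡ 1099 (mod 1679)
1678 = 1024 + 512 + 128 + 8 + 4 + 2 in binary powers of 2.
So 5^1678 ≡ 1099 · 951 · 420 · 1097 · 625 · 25 ≡ 1618 (mod 1679).
Since 1618 ≠ 1, base 5 is a Fermat witness: 1679 is composite.

1618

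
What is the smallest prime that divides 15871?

59

15871 is odd.
Digit sum 22, not divisible by 3.
Ends in 1: not divisible by 5.
7: 15871 = 7·2267 + 2
11: 15871 = 11·1442 + 9
13: 15871 = 13·1220 + 11
17: 15871 = 17·933 + 10
19: 15871 = 19·835 + 6
23: 15871 = 23·690 + 1
29: 15871 = 29·547 + 8
31: 15871 = 31·511 + 30
37: 15871 = 37·428 + 35
41: 15871 = 41·387 + 4
43: 15871 = 43·369 + 4
47: 15871 = 47·337 + 32
53: 15871 = 53·299 + 24
59: 15871 = 59·269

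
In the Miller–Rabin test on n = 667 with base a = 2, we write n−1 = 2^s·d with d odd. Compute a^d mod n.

667 − 1 = 666 = 2^1 · 333, so d = 333.
2^1 ≡ 2 (mod 667)
2^2 ≡ 2^2 = 4 ≡ 4 (mod 667)
2^4 ≡ 4^2 = 16 ≡ 16 (mod 667)
2^8 ≡ 16^2 = 256 ≡ 256 (mod 667)
2^16 ≡ 256^2 = 65536 ≡ 170 (mod 667)
2^32 ≡ 170^2 = 28900 ≡ 219 (mod 667)
2^64 ≡ 219^2 = 47961 ≡ 604 (mod 667)
2^128 ≡ 604^2 = 364816 ≡ 634 (mod 667)
2^256 ≡ 634^2 = 401956 ≡ 422 (mod 667)
333 = 256 + 64 + 8 + 4 + 1 in binary powers of 2.
So 2^333 ≡ 422 · 604 · 256 · 16 · 2 ≡ 330 (mod 667).
Squaring chain: 330; never reaches −1, so base 2 is a Miller–Rabin witness that 667 is composite.

330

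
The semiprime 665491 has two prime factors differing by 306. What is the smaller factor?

677

Since p = q + 306, we have 665491 = q(q + 306), so q² + 306q − 665491 = 0.
Discriminant: 306² + 4·665491 = 93636 + 2661964 = 2755600; √2755600 = 1660.
q = (−306 + 1660)/2 = 677, and p = q + 306 = 983.
Check: 677 · 983 = 665491.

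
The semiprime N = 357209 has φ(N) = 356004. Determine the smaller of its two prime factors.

φ(n) = (p−1)(q−1) = n − (p+q) + 1, so p + q = 357209 − 356004 + 1 = 1206.
p and q are the roots of t² − 1206t + 357209 = 0.
Discriminant: 1206² − 4·357209 = 1454436 − 1428836 = 25600; √25600 = 160.
q = (1206 − 160)/2 = 523, p = (1206 + 160)/2 = 683.
Check: 523 · 683 = 357209.

523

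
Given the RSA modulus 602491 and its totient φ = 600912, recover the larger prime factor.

937

φ(n) = (p−1)(q−1) = n − (p+q) + 1, so p + q = 602491 − 600912 + 1 = 1580.
p and q are the roots of t² − 1580t + 602491 = 0.
Discriminant: 1580² − 4·602491 = 2496400 − 2409964 = 86436; √86436 = 294.
q = (1580 − 294)/2 = 643, p = (1580 + 294)/2 = 937.
Check: 643 · 937 = 602491.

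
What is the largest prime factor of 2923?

2923 = 37 · 79
79 is prime.
So 2923 = 37 · 79; the largest prime factor is 79.

79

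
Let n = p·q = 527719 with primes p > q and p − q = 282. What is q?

599

Since p = q + 282, we have 527719 = q(q + 282), so q² + 282q − 527719 = 0.
Discriminant: 282² + 4·527719 = 79524 + 2110876 = 2190400; √2190400 = 1480.
q = (−282 + 1480)/2 = 599, and p = q + 282 = 881.
Check: 599 · 881 = 527719.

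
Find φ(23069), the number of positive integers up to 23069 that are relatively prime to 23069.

Factor: 23069 = 17 · 23 · 59.
φ(23069) = (17−1) · (23−1) · (59−1) = 16 · 22 · 58 = 20416.

20416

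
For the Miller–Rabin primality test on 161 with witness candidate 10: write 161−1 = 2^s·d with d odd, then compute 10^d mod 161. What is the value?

161 − 1 = 160 = 2^5 · 5, so d = 5.
10^1 ≡ 10 (mod 161)
10^2 ≡ 10^2 = 100 ≡ 100 (mod 161)
10^4 ≡ 100^2 = 10000 ≡ 18 (mod 161)
5 = 4 + 1 in binary powers of 2.
So 10^5 ≡ 18 · 10 ≡ 19 (mod 161).
Squaring chain: 19 → 39 → 72 → 32 → 58; never reaches −1, so base 10 is a Miller–Rabin witness that 161 is composite.

19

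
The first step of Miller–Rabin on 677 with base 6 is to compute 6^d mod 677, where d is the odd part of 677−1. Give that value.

677 − 1 = 676 = 2^2 · 169, so d = 169.
6^1 ≡ 6 (mod 677)
6^2 ≡ 6^2 = 36 ≡ 36 (mod 677)
6^4 ≡ 36^2 = 1296 ≡ 619 (mod 677)
6^8 ≡ 619^2 = 383161 ≡ 656 (mod 677)
6^16 ≡ 656^2 = 430336 ≡ 441 (mod 677)
6^32 ≡ 441^2 = 194481 ≡ 182 (mod 677)
6^64 ≡ 182^2 = 33124 ≡ 628 (mod 677)
6^128 ≡ 628^2 = 394384 ≡ 370 (mod 677)
169 = 128 + 32 + 8 + 1 in binary powers of 2.
So 6^169 ≡ 370 · 182 · 656 · 6 ≡ 1 (mod 677).
Since 6^d ≡ 1 (mod 677), base 6 does not prove 677 composite.

1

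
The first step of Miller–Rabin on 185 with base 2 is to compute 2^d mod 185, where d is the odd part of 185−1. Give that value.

185 − 1 = 184 = 2^3 · 23, so d = 23.
2^1 ≡ 2 (mod 185)
2^2 ≡ 2^2 = 4 ≡ 4 (mod 185)
2^4 ≡ 4^2 = 16 ≡ 16 (mod 185)
2^8 ≡ 16^2 = 256 ≡ 71 (mod 185)
2^16 ≡ 71^2 = 5041 ≡ 46 (mod 185)
23 = 16 + 4 + 2 + 1 in binary powers of 2.
So 2^23 ≡ 46 · 16 · 4 · 2 ≡ 153 (mod 185).
Squaring chain: 153 → 99 → 181; never reaches −1, so base 2 is a Miller–Rabin witness that 185 is composite.

153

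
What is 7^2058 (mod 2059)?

1567

7^1 ≡ 7 (mod 2059)
7^2 ≡ 7^2 = 49 ≡ 49 (mod 2059)
7^4 ≡ 49^2 = 2401 ≡ 342 (mod 2059)
7^8 ≡ 342^2 = 116964 ≡ 1660 (mod 2059)
7^16 ≡ 1660^2 = 2755600 ≡ 658 (mod 2059)
7^32 ≡ 658^2 = 432964 ≡ 574 (mod 2059)
7^64 ≡ 574^2 = 329476 ≡ 36 (mod 2059)
7^128 ≡ 36^2 = 1296 ≡ 1296 (mod 2059)
7^256 ≡ 1296^2 = 1679616 ≡ 1531 (mod 2059)
7^512 ≡ 1531^2 = 2343961 ≡ 819 (mod 2059)
7^1024 ≡ 819^2 = 670761 ≡ 1586 (mod 2059)
7^2048 ≡ 1586^2 = 2515396 ≡ 1357 (mod 2059)
2058 = 2048 + 8 + 2 in binary powers of 2.
So 7^2058 ≡ 1357 · 1660 · 49 ≡ 1567 (mod 2059).
Since 1567 ≠ 1, base 7 is a Fermat witness: 2059 is composite.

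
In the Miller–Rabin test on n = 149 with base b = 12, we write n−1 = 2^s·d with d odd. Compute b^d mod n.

105

149 − 1 = 148 = 2^2 · 37, so d = 37.
12^1 ≡ 12 (mod 149)
12^2 ≡ 12^2 = 144 ≡ 144 (mod 149)
12^4 ≡ 144^2 = 20736 ≡ 25 (mod 149)
12^8 ≡ 25^2 = 625 ≡ 29 (mod 149)
12^16 ≡ 29^2 = 841 ≡ 96 (mod 149)
12^32 ≡ 96^2 = 9216 ≡ 127 (mod 149)
37 = 32 + 4 + 1 in binary powers of 2.
So 12^37 ≡ 127 · 25 · 12 ≡ 105 (mod 149).
Squaring chain: 105 → 148; reaches −1, so base 12 does not prove 149 composite.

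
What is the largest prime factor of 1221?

37

1221 = 3 · 407
407 = 11 · 37
37 is prime.
So 1221 = 3 · 11 · 37; the largest prime factor is 37.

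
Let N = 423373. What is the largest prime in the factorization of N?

89

423373 = 67 · 6319
6319 = 71 · 89
89 is prime.
So 423373 = 67 · 71 · 89; the largest prime factor is 89.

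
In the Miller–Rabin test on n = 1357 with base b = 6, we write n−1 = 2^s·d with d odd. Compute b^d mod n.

1212

1357 − 1 = 1356 = 2^2 · 339, so d = 339.
6^1 ≡ 6 (mod 1357)
6^2 ≡ 6^2 = 36 ≡ 36 (mod 1357)
6^4 ≡ 36^2 = 1296 ≡ 1296 (mod 1357)
6^8 ≡ 1296^2 = 1679616 ≡ 1007 (mod 1357)
6^16 ≡ 1007^2 = 1014049 ≡ 370 (mod 1357)
6^32 ≡ 370^2 = 136900 ≡ 1200 (mod 1357)
6^64 ≡ 1200^2 = 1440000 ≡ 223 (mod 1357)
6^128 ≡ 223^2 = 49729 ≡ 877 (mod 1357)
6^256 ≡ 877^2 = 769129 ≡ 1067 (mod 1357)
339 = 256 + 64 + 16 + 2 + 1 in binary powers of 2.
So 6^339 ≡ 1067 · 223 · 370 · 36 · 6 ≡ 1212 (mod 1357).
Squaring chain: 1212 → 670; never reaches −1, so base 6 is a Miller–Rabin witness that 1357 is composite.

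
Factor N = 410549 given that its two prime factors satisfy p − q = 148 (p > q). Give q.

Since p = q + 148, we have 410549 = q(q + 148), so q² + 148q − 410549 = 0.
Discriminant: 148² + 4·410549 = 21904 + 1642196 = 1664100; √1664100 = 1290.
q = (−148 + 1290)/2 = 571, and p = q + 148 = 719.
Check: 571 · 719 = 410549.

571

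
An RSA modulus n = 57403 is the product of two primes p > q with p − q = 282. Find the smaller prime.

137

Since p = q + 282, we have 57403 = q(q + 282), so q² + 282q − 57403 = 0.
Discriminant: 282² + 4·57403 = 79524 + 229612 = 309136; √309136 = 556.
q = (−282 + 556)/2 = 137, and p = q + 282 = 419.
Check: 137 · 419 = 57403.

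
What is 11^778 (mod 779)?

144

11^1 ≡ 11 (mod 779)
11^2 ≡ 11^2 = 121 ≡ 121 (mod 779)
11^4 ≡ 121^2 = 14641 ≡ 619 (mod 779)
11^8 ≡ 619^2 = 383161 ≡ 672 (mod 779)
11^16 ≡ 672^2 = 451584 ≡ 543 (mod 779)
11^32 ≡ 543^2 = 294849 ≡ 387 (mod 779)
11^64 ≡ 387^2 = 149769 ≡ 201 (mod 779)
11^128 ≡ 201^2 = 40401 ≡ 672 (mod 779)
11^256 ≡ 672^2 = 451584 ≡ 543 (mod 779)
11^512 ≡ 543^2 = 294849 ≡ 387 (mod 779)
778 = 512 + 256 + 8 + 2 in binary powers of 2.
So 11^778 ≡ 387 · 543 · 672 · 121 ≡ 144 (mod 779).
Since 144 ≠ 1, base 11 is a Fermat witness: 779 is composite.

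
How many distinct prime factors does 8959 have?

2

8959 = 17^2 · 31
8959 = 17^2 · 31, which has 2 distinct prime factors.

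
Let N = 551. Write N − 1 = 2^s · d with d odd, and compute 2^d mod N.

184

551 − 1 = 550 = 2^1 · 275, so d = 275.
2^1 ≡ 2 (mod 551)
2^2 ≡ 2^2 = 4 ≡ 4 (mod 551)
2^4 ≡ 4^2 = 16 ≡ 16 (mod 551)
2^8 ≡ 16^2 = 256 ≡ 256 (mod 551)
2^16 ≡ 256^2 = 65536 ≡ 518 (mod 551)
2^32 ≡ 518^2 = 268324 ≡ 538 (mod 551)
2^64 ≡ 538^2 = 289444 ≡ 169 (mod 551)
2^128 ≡ 169^2 = 28561 ≡ 460 (mod 551)
2^256 ≡ 460^2 = 211600 ≡ 16 (mod 551)
275 = 256 + 16 + 2 + 1 in binary powers of 2.
So 2^275 ≡ 16 · 518 · 4 · 2 ≡ 184 (mod 551).
Squaring chain: 184; never reaches −1, so base 2 is a Miller–Rabin witness that 551 is composite.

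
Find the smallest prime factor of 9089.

9089 is odd.
Digit sum 26, not divisible by 3.
Ends in 9: not divisible by 5.
7: 9089 = 7·1298 + 3
11: 9089 = 11·826 + 3
13: 9089 = 13·699 + 2
17: 9089 = 17·534 + 11
19: 9089 = 19·478 + 7
23: 9089 = 23·395 + 4
29: 9089 = 29·313 + 12
31: 9089 = 31·293 + 6
37: 9089 = 37·245 + 24
41: 9089 = 41·221 + 28
43: 9089 = 43·211 + 16
47: 9089 = 47·193 + 18
53: 9089 = 53·171 + 26
59: 9089 = 59·154 + 3
61: 9089 = 61·149

61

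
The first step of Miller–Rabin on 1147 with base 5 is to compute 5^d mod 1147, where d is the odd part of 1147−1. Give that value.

156

1147 − 1 = 1146 = 2^1 · 573, so d = 573.
5^1 ≡ 5 (mod 1147)
5^2 ≡ 5^2 = 25 ≡ 25 (mod 1147)
5^4 ≡ 25^2 = 625 ≡ 625 (mod 1147)
5^8 ≡ 625^2 = 390625 ≡ 645 (mod 1147)
5^16 ≡ 645^2 = 416025 ≡ 811 (mod 1147)
5^32 ≡ 811^2 = 657721 ≡ 490 (mod 1147)
5^64 ≡ 490^2 = 240100 ≡ 377 (mod 1147)
5^128 ≡ 377^2 = 142129 ≡ 1048 (mod 1147)
5^256 ≡ 1048^2 = 1098304 ≡ 625 (mod 1147)
5^512 ≡ 625^2 = 390625 ≡ 645 (mod 1147)
573 = 512 + 32 + 16 + 8 + 4 + 1 in binary powers of 2.
So 5^573 ≡ 645 · 490 · 811 · 645 · 625 · 5 ≡ 156 (mod 1147).
Squaring chain: 156; never reaches −1, so base 5 is a Miller–Rabin witness that 1147 is composite.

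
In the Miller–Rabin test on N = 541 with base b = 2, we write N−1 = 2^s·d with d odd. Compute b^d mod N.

52

541 − 1 = 540 = 2^2 · 135, so d = 135.
2^1 ≡ 2 (mod 541)
2^2 ≡ 2^2 = 4 ≡ 4 (mod 541)
2^4 ≡ 4^2 = 16 ≡ 16 (mod 541)
2^8 ≡ 16^2 = 256 ≡ 256 (mod 541)
2^16 ≡ 256^2 = 65536 ≡ 75 (mod 541)
2^32 ≡ 75^2 = 5625 ≡ 215 (mod 541)
2^64 ≡ 215^2 = 46225 ≡ 240 (mod 541)
2^128 ≡ 240^2 = 57600 ≡ 254 (mod 541)
135 = 128 + 4 + 2 + 1 in binary powers of 2.
So 2^135 ≡ 254 · 16 · 4 · 2 ≡ 52 (mod 541).
Squaring chain: 52 → 540; reaches −1, so base 2 does not prove 541 composite.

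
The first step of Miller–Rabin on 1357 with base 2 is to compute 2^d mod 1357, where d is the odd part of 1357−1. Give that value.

1357 − 1 = 1356 = 2^2 · 339, so d = 339.
2^1 ≡ 2 (mod 1357)
2^2 ≡ 2^2 = 4 ≡ 4 (mod 1357)
2^4 ≡ 4^2 = 16 ≡ 16 (mod 1357)
2^8 ≡ 16^2 = 256 ≡ 256 (mod 1357)
2^16 ≡ 256^2 = 65536 ≡ 400 (mod 1357)
2^32 ≡ 400^2 = 160000 ≡ 1231 (mod 1357)
2^64 ≡ 1231^2 = 1515361 ≡ 949 (mod 1357)
2^128 ≡ 949^2 = 900601 ≡ 910 (mod 1357)
2^256 ≡ 910^2 = 828100 ≡ 330 (mod 1357)
339 = 256 + 64 + 16 + 2 + 1 in binary powers of 2.
So 2^339 ≡ 330 · 949 · 400 · 4 · 2 ≡ 857 (mod 1357).
Squaring chain: 857 → 312; never reaches −1, so base 2 is a Miller–Rabin witness that 1357 is composite.

857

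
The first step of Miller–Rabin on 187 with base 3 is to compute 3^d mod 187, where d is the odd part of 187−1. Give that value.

187 − 1 = 186 = 2^1 · 93, so d = 93.
3^1 ≡ 3 (mod 187)
3^2 ≡ 3^2 = 9 ≡ 9 (mod 187)
3^4 ≡ 9^2 = 81 ≡ 81 (mod 187)
3^8 ≡ 81^2 = 6561 ≡ 16 (mod 187)
3^16 ≡ 16^2 = 256 ≡ 69 (mod 187)
3^32 ≡ 69^2 = 4761 ≡ 86 (mod 187)
3^64 ≡ 86^2 = 7396 ≡ 103 (mod 187)
93 = 64 + 16 + 8 + 4 + 1 in binary powers of 2.
So 3^93 ≡ 103 · 69 · 16 · 81 · 3 ≡ 148 (mod 187).
Squaring chain: 148; never reaches −1, so base 3 is a Miller–Rabin witness that 187 is composite.

148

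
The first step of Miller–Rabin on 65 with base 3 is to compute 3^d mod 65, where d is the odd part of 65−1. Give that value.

3

65 − 1 = 64 = 2^6 · 1, so d = 1.
3^1 ≡ 3 (mod 65)
1 = 1 in binary powers of 2.
So 3^1 ≡ 3 ≡ 3 (mod 65).
Squaring chain: 3 → 9 → 16 → 61 → 16 → 61; never reaches −1, so base 3 is a Miller–Rabin witness that 65 is composite.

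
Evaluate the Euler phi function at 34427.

Factor: 34427 = 173 · 199.
φ(34427) = (173−1) · (199−1) = 172 · 198 = 34056.

34056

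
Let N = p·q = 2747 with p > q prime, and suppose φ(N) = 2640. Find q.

41

φ(n) = (p−1)(q−1) = n − (p+q) + 1, so p + q = 2747 − 2640 + 1 = 108.
p and q are the roots of t² − 108t + 2747 = 0.
Discriminant: 108² − 4·2747 = 11664 − 10988 = 676; √676 = 26.
q = (108 − 26)/2 = 41, p = (108 + 26)/2 = 67.
Check: 41 · 67 = 2747.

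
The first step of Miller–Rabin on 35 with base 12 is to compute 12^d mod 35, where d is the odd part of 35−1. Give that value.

17

35 − 1 = 34 = 2^1 · 17, so d = 17.
12^1 ≡ 12 (mod 35)
12^2 ≡ 12^2 = 144 ≡ 4 (mod 35)
12^4 ≡ 4^2 = 16 ≡ 16 (mod 35)
12^8 ≡ 16^2 = 256 ≡ 11 (mod 35)
12^16 ≡ 11^2 = 121 ≡ 16 (mod 35)
17 = 16 + 1 in binary powers of 2.
So 12^17 ≡ 16 · 12 ≡ 17 (mod 35).
Squaring chain: 17; never reaches −1, so base 12 is a Miller–Rabin witness that 35 is composite.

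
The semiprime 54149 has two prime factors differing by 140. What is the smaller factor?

Since p = q + 140, we have 54149 = q(q + 140), so q² + 140q − 54149 = 0.
Discriminant: 140² + 4·54149 = 19600 + 216596 = 236196; √236196 = 486.
q = (−140 + 486)/2 = 173, and p = q + 140 = 313.
Check: 173 · 313 = 54149.

173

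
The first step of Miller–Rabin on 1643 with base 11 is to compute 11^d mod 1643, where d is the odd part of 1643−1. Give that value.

1643 − 1 = 1642 = 2^1 · 821, so d = 821.
11^1 ≡ 11 (mod 1643)
11^2 ≡ 11^2 = 121 ≡ 121 (mod 1643)
11^4 ≡ 121^2 = 14641 ≡ 1497 (mod 1643)
11^8 ≡ 1497^2 = 2241009 ≡ 1600 (mod 1643)
11^16 ≡ 1600^2 = 2560000 ≡ 206 (mod 1643)
11^32 ≡ 206^2 = 42436 ≡ 1361 (mod 1643)
11^64 ≡ 1361^2 = 1852321 ≡ 660 (mod 1643)
11^128 ≡ 660^2 = 435600 ≡ 205 (mod 1643)
11^256 ≡ 205^2 = 42025 ≡ 950 (mod 1643)
11^512 ≡ 950^2 = 902500 ≡ 493 (mod 1643)
821 = 512 + 256 + 32 + 16 + 4 + 1 in binary powers of 2.
So 11^821 ≡ 493 · 950 · 1361 · 206 · 1497 · 11 ≡ 303 (mod 1643).
Squaring chain: 303; never reaches −1, so base 11 is a Miller–Rabin witness that 1643 is composite.

303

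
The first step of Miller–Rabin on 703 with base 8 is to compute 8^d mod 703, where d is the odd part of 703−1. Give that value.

512

703 − 1 = 702 = 2^1 · 351, so d = 351.
8^1 ≡ 8 (mod 703)
8^2 ≡ 8^2 = 64 ≡ 64 (mod 703)
8^4 ≡ 64^2 = 4096 ≡ 581 (mod 703)
8^8 ≡ 581^2 = 337561 ≡ 121 (mod 703)
8^16 ≡ 121^2 = 14641 ≡ 581 (mod 703)
8^32 ≡ 581^2 = 337561 ≡ 121 (mod 703)
8^64 ≡ 121^2 = 14641 ≡ 581 (mod 703)
8^128 ≡ 581^2 = 337561 ≡ 121 (mod 703)
8^256 ≡ 121^2 = 14641 ≡ 581 (mod 703)
351 = 256 + 64 + 16 + 8 + 4 + 2 + 1 in binary powers of 2.
So 8^351 ≡ 581 · 581 · 581 · 121 · 581 · 64 · 8 ≡ 512 (mod 703).
Squaring chain: 512; never reaches −1, so base 8 is a Miller–Rabin witness that 703 is composite.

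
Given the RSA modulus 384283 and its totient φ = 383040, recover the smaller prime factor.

571

φ(n) = (p−1)(q−1) = n − (p+q) + 1, so p + q = 384283 − 383040 + 1 = 1244.
p and q are the roots of t² − 1244t + 384283 = 0.
Discriminant: 1244² − 4·384283 = 1547536 − 1537132 = 10404; √10404 = 102.
q = (1244 − 102)/2 = 571, p = (1244 + 102)/2 = 673.
Check: 571 · 673 = 384283.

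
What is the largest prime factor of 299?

23

299 = 13 · 23
23 is prime.
So 299 = 13 · 23; the largest prime factor is 23.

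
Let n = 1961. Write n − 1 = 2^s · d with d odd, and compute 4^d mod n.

1686

1961 − 1 = 1960 = 2^3 · 245, so d = 245.
4^1 ≡ 4 (mod 1961)
4^2 ≡ 4^2 = 16 ≡ 16 (mod 1961)
4^4 ≡ 16^2 = 256 ≡ 256 (mod 1961)
4^8 ≡ 256^2 = 65536 ≡ 823 (mod 1961)
4^16 ≡ 823^2 = 677329 ≡ 784 (mod 1961)
4^32 ≡ 784^2 = 614656 ≡ 863 (mod 1961)
4^64 ≡ 863^2 = 744769 ≡ 1550 (mod 1961)
4^128 ≡ 1550^2 = 2402500 ≡ 275 (mod 1961)
245 = 128 + 64 + 32 + 16 + 4 + 1 in binary powers of 2.
So 4^245 ≡ 275 · 1550 · 863 · 784 · 256 · 4 ≡ 1686 (mod 1961).
Squaring chain: 1686 → 1107 → 1785; never reaches −1, so base 4 is a Miller–Rabin witness that 1961 is composite.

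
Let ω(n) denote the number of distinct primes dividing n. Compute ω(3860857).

3860857 = 7^2 · 78793
78793 = 11 · 7163
7163 = 13 · 551
551 = 19 · 29
3860857 = 7^2 · 11 · 13 · 19 · 29, which has 5 distinct prime factors.

5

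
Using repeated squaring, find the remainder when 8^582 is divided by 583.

8^1 ≡ 8 (mod 583)
8^2 ≡ 8^2 = 64 ≡ 64 (mod 583)
8^4 ≡ 64^2 = 4096 ≡ 15 (mod 583)
8^8 ≡ 15^2 = 225 ≡ 225 (mod 583)
8^16 ≡ 225^2 = 50625 ≡ 487 (mod 583)
8^32 ≡ 487^2 = 237169 ≡ 471 (mod 583)
8^64 ≡ 471^2 = 221841 ≡ 301 (mod 583)
8^128 ≡ 301^2 = 90601 ≡ 236 (mod 583)
8^256 ≡ 236^2 = 55696 ≡ 311 (mod 583)
8^512 ≡ 311^2 = 96721 ≡ 526 (mod 583)
582 = 512 + 64 + 4 + 2 in binary powers of 2.
So 8^582 ≡ 526 · 301 · 15 · 64 ≡ 196 (mod 583).
Since 196 ≠ 1, base 8 is a Fermat witness: 583 is composite.

196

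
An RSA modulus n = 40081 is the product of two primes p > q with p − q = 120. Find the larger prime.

Since p = q + 120, we have 40081 = q(q + 120), so q² + 120q − 40081 = 0.
Discriminant: 120² + 4·40081 = 14400 + 160324 = 174724; √174724 = 418.
q = (−120 + 418)/2 = 149, and p = q + 120 = 269.
Check: 149 · 269 = 40081.

269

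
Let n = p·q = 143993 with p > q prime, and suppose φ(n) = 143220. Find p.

463

φ(n) = (p−1)(q−1) = n − (p+q) + 1, so p + q = 143993 − 143220 + 1 = 774.
p and q are the roots of t² − 774t + 143993 = 0.
Discriminant: 774² − 4·143993 = 599076 − 575972 = 23104; √23104 = 152.
q = (774 − 152)/2 = 311, p = (774 + 152)/2 = 463.
Check: 311 · 463 = 143993.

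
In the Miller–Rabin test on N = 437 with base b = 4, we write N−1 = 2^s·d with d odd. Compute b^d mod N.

437 − 1 = 436 = 2^2 · 109, so d = 109.
4^1 ≡ 4 (mod 437)
4^2 ≡ 4^2 = 16 ≡ 16 (mod 437)
4^4 ≡ 16^2 = 256 ≡ 256 (mod 437)
4^8 ≡ 256^2 = 65536 ≡ 423 (mod 437)
4^16 ≡ 423^2 = 178929 ≡ 196 (mod 437)
4^32 ≡ 196^2 = 38416 ≡ 397 (mod 437)
4^64 ≡ 397^2 = 157609 ≡ 289 (mod 437)
109 = 64 + 32 + 8 + 4 + 1 in binary powers of 2.
So 4^109 ≡ 289 · 397 · 423 · 256 · 4 ≡ 213 (mod 437).
Squaring chain: 213 → 358; never reaches −1, so base 4 is a Miller–Rabin witness that 437 is composite.

213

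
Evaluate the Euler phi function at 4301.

3520

Factor: 4301 = 11 · 17 · 23.
φ(4301) = (11−1) · (17−1) · (23−1) = 10 · 16 · 22 = 3520.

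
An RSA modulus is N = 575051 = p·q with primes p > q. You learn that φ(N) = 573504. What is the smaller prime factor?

φ(n) = (p−1)(q−1) = n − (p+q) + 1, so p + q = 575051 − 573504 + 1 = 1548.
p and q are the roots of t² − 1548t + 575051 = 0.
Discriminant: 1548² − 4·575051 = 2396304 − 2300204 = 96100; √96100 = 310.
q = (1548 − 310)/2 = 619, p = (1548 + 310)/2 = 929.
Check: 619 · 929 = 575051.

619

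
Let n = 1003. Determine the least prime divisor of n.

1003 is odd.
Digit sum 4, not divisible by 3.
Ends in 3: not divisible by 5.
7: 1003 = 7·143 + 2
11: 1003 = 11·91 + 2
13: 1003 = 13·77 + 2
17: 1003 = 17·59

17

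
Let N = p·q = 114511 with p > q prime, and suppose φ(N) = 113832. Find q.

φ(n) = (p−1)(q−1) = n − (p+q) + 1, so p + q = 114511 − 113832 + 1 = 680.
p and q are the roots of t² − 680t + 114511 = 0.
Discriminant: 680² − 4·114511 = 462400 − 458044 = 4356; √4356 = 66.
q = (680 − 66)/2 = 307, p = (680 + 66)/2 = 373.
Check: 307 · 373 = 114511.

307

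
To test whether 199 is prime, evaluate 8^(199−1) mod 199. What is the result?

1

8^1 ≡ 8 (mod 199)
8^2 ≡ 8^2 = 64 ≡ 64 (mod 199)
8^4 ≡ 64^2 = 4096 ≡ 116 (mod 199)
8^8 ≡ 116^2 = 13456 ≡ 123 (mod 199)
8^16 ≡ 123^2 = 15129 ≡ 5 (mod 199)
8^32 ≡ 5^2 = 25 ≡ 25 (mod 199)
8^64 ≡ 25^2 = 625 ≡ 28 (mod 199)
8^128 ≡ 28^2 = 784 ≡ 187 (mod 199)
198 = 128 + 64 + 4 + 2 in binary powers of 2.
So 8^198 ≡ 187 · 28 · 116 · 64 ≡ 1 (mod 199).
Since the result is 1, base 8 gives no evidence that 199 is composite.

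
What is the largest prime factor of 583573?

89

583573 = 79 · 7387
7387 = 83 · 89
89 is prime.
So 583573 = 79 · 83 · 89; the largest prime factor is 89.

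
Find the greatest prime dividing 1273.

67

1273 = 19 · 67
67 is prime.
So 1273 = 19 · 67; the largest prime factor is 67.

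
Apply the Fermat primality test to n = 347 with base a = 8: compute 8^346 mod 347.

1

8^1 ≡ 8 (mod 347)
8^2 ≡ 8^2 = 64 ≡ 64 (mod 347)
8^4 ≡ 64^2 = 4096 ≡ 279 (mod 347)
8^8 ≡ 279^2 = 77841 ≡ 113 (mod 347)
8^16 ≡ 113^2 = 12769 ≡ 277 (mod 347)
8^32 ≡ 277^2 = 76729 ≡ 42 (mod 347)
8^64 ≡ 42^2 = 1764 ≡ 29 (mod 347)
8^128 ≡ 29^2 = 841 ≡ 147 (mod 347)
8^256 ≡ 147^2 = 21609 ≡ 95 (mod 347)
346 = 256 + 64 + 16 + 8 + 2 in binary powers of 2.
So 8^346 ≡ 95 · 29 · 277 · 113 · 64 ≡ 1 (mod 347).
Since the result is 1, base 8 gives no evidence that 347 is composite.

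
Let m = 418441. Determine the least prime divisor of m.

418441 is odd.
Digit sum 22, not divisible by 3.
Ends in 1: not divisible by 5.
7: 418441 = 7·59777 + 2
11: 418441 = 11·38040 + 1
13: 418441 = 13·32187 + 10
17: 418441 = 17·24614 + 3
19: 418441 = 19·22023 + 4
23: 418441 = 23·18193 + 2
29: 418441 = 29·14429

29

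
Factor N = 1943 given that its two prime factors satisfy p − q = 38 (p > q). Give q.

29

Since p = q + 38, we have 1943 = q(q + 38), so q² + 38q − 1943 = 0.
Discriminant: 38² + 4·1943 = 1444 + 7772 = 9216; √9216 = 96.
q = (−38 + 96)/2 = 29, and p = q + 38 = 67.
Check: 29 · 67 = 1943.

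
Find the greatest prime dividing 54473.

61

54473 = 19 · 2867
2867 = 47 · 61
61 is prime.
So 54473 = 19 · 47 · 61; the largest prime factor is 61.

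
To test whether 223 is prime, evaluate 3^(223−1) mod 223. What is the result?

1

3^1 ≡ 3 (mod 223)
3^2 ≡ 3^2 = 9 ≡ 9 (mod 223)
3^4 ≡ 9^2 = 81 ≡ 81 (mod 223)
3^8 ≡ 81^2 = 6561 ≡ 94 (mod 223)
3^16 ≡ 94^2 = 8836 ≡ 139 (mod 223)
3^32 ≡ 139^2 = 19321 ≡ 143 (mod 223)
3^64 ≡ 143^2 = 20449 ≡ 156 (mod 223)
3^128 ≡ 156^2 = 24336 ≡ 29 (mod 223)
222 = 128 + 64 + 16 + 8 + 4 + 2 in binary powers of 2.
So 3^222 ≡ 29 · 156 · 139 · 94 · 81 · 9 ≡ 1 (mod 223).
Since the result is 1, base 3 gives no evidence that 223 is composite.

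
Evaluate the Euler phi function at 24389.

23548

Factor: 24389 = 29^3.
φ(24389) = 29^2·(29−1) = 23548.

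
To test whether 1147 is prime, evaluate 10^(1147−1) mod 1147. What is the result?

10^1 ≡ 10 (mod 1147)
10^2 ≡ 10^2 = 100 ≡ 100 (mod 1147)
10^4 ≡ 100^2 = 10000 ≡ 824 (mod 1147)
10^8 ≡ 824^2 = 678976 ≡ 1099 (mod 1147)
10^16 ≡ 1099^2 = 1207801 ≡ 10 (mod 1147)
10^32 ≡ 10^2 = 100 ≡ 100 (mod 1147)
10^64 ≡ 100^2 = 10000 ≡ 824 (mod 1147)
10^128 ≡ 824^2 = 678976 ≡ 1099 (mod 1147)
10^256 ≡ 1099^2 = 1207801 ≡ 10 (mod 1147)
10^512 ≡ 10^2 = 100 ≡ 100 (mod 1147)
10^1024 ≡ 100^2 = 10000 ≡ 824 (mod 1147)
1146 = 1024 + 64 + 32 + 16 + 8 + 2 in binary powers of 2.
So 10^1146 ≡ 824 · 824 · 100 · 10 · 1099 · 100 ≡ 963 (mod 1147).
Since 963 ≠ 1, base 10 is a Fermat witness: 1147 is composite.

963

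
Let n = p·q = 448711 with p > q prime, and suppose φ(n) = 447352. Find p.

φ(n) = (p−1)(q−1) = n − (p+q) + 1, so p + q = 448711 − 447352 + 1 = 1360.
p and q are the roots of t² − 1360t + 448711 = 0.
Discriminant: 1360² − 4·448711 = 1849600 − 1794844 = 54756; √54756 = 234.
q = (1360 − 234)/2 = 563, p = (1360 + 234)/2 = 797.
Check: 563 · 797 = 448711.

797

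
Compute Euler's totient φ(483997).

Factor: 483997 = 37 · 103 · 127.
φ(483997) = (37−1) · (103−1) · (127−1) = 36 · 102 · 126 = 462672.

462672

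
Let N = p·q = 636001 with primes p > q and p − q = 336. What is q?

Since p = q + 336, we have 636001 = q(q + 336), so q² + 336q − 636001 = 0.
Discriminant: 336² + 4·636001 = 112896 + 2544004 = 2656900; √2656900 = 1630.
q = (−336 + 1630)/2 = 647, and p = q + 336 = 983.
Check: 647 · 983 = 636001.

647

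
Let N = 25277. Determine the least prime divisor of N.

25277 is odd.
Digit sum 23, not divisible by 3.
Ends in 7: not divisible by 5.
7: 25277 = 7·3611

7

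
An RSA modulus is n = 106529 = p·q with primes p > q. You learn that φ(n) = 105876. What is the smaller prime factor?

φ(n) = (p−1)(q−1) = n − (p+q) + 1, so p + q = 106529 − 105876 + 1 = 654.
p and q are the roots of t² − 654t + 106529 = 0.
Discriminant: 654² − 4·106529 = 427716 − 426116 = 1600; √1600 = 40.
q = (654 − 40)/2 = 307, p = (654 + 40)/2 = 347.
Check: 307 · 347 = 106529.

307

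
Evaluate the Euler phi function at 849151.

816960

Factor: 849151 = 41 · 139 · 149.
φ(849151) = (41−1) · (139−1) · (149−1) = 40 · 138 · 148 = 816960.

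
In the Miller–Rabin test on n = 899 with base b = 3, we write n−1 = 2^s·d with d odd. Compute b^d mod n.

641

899 − 1 = 898 = 2^1 · 449, so d = 449.
3^1 ≡ 3 (mod 899)
3^2 ≡ 3^2 = 9 ≡ 9 (mod 899)
3^4 ≡ 9^2 = 81 ≡ 81 (mod 899)
3^8 ≡ 81^2 = 6561 ≡ 268 (mod 899)
3^16 ≡ 268^2 = 71824 ≡ 803 (mod 899)
3^32 ≡ 803^2 = 644809 ≡ 226 (mod 899)
3^64 ≡ 226^2 = 51076 ≡ 732 (mod 899)
3^128 ≡ 732^2 = 535824 ≡ 20 (mod 899)
3^256 ≡ 20^2 = 400 ≡ 400 (mod 899)
449 = 256 + 128 + 64 + 1 in binary powers of 2.
So 3^449 ≡ 400 · 20 · 732 · 3 ≡ 641 (mod 899).
Squaring chain: 641; never reaches −1, so base 3 is a Miller–Rabin witness that 899 is composite.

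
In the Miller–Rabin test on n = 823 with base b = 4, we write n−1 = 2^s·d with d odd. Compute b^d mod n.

823 − 1 = 822 = 2^1 · 411, so d = 411.
4^1 ≡ 4 (mod 823)
4^2 ≡ 4^2 = 16 ≡ 16 (mod 823)
4^4 ≡ 16^2 = 256 ≡ 256 (mod 823)
4^8 ≡ 256^2 = 65536 ≡ 519 (mod 823)
4^16 ≡ 519^2 = 269361 ≡ 240 (mod 823)
4^32 ≡ 240^2 = 57600 ≡ 813 (mod 823)
4^64 ≡ 813^2 = 660969 ≡ 100 (mod 823)
4^128 ≡ 100^2 = 10000 ≡ 124 (mod 823)
4^256 ≡ 124^2 = 15376 ≡ 562 (mod 823)
411 = 256 + 128 + 16 + 8 + 2 + 1 in binary powers of 2.
So 4^411 ≡ 562 · 124 · 240 · 519 · 16 · 4 ≡ 1 (mod 823).
Since 4^d ≡ 1 (mod 823), base 4 does not prove 823 composite.

1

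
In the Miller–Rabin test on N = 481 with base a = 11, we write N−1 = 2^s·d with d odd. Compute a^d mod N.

369

481 − 1 = 480 = 2^5 · 15, so d = 15.
11^1 ≡ 11 (mod 481)
11^2 ≡ 11^2 = 121 ≡ 121 (mod 481)
11^4 ≡ 121^2 = 14641 ≡ 211 (mod 481)
11^8 ≡ 211^2 = 44521 ≡ 269 (mod 481)
15 = 8 + 4 + 2 + 1 in binary powers of 2.
So 11^15 ≡ 269 · 211 · 121 · 11 ≡ 369 (mod 481).
Squaring chain: 369 → 38 → 1 → 1 → 1; never reaches −1, so base 11 is a Miller–Rabin witness that 481 is composite.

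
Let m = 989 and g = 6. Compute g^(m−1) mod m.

6^1 ≡ 6 (mod 989)
6^2 ≡ 6^2 = 36 ≡ 36 (mod 989)
6^4 ≡ 36^2 = 1296 ≡ 307 (mod 989)
6^8 ≡ 307^2 = 94249 ≡ 294 (mod 989)
6^16 ≡ 294^2 = 86436 ≡ 393 (mod 989)
6^32 ≡ 393^2 = 154449 ≡ 165 (mod 989)
6^64 ≡ 165^2 = 27225 ≡ 522 (mod 989)
6^128 ≡ 522^2 = 272484 ≡ 509 (mod 989)
6^256 ≡ 509^2 = 259081 ≡ 952 (mod 989)
6^512 ≡ 952^2 = 906304 ≡ 380 (mod 989)
988 = 512 + 256 + 128 + 64 + 16 + 8 + 4 in binary powers of 2.
So 6^988 ≡ 380 · 952 · 509 · 522 · 393 · 294 · 307 ≡ 522 (mod 989).
Since 522 ≠ 1, base 6 is a Fermat witness: 989 is composite.

522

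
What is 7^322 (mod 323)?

83

7^1 ≡ 7 (mod 323)
7^2 ≡ 7^2 = 49 ≡ 49 (mod 323)
7^4 ≡ 49^2 = 2401 ≡ 140 (mod 323)
7^8 ≡ 140^2 = 19600 ≡ 220 (mod 323)
7^16 ≡ 220^2 = 48400 ≡ 273 (mod 323)
7^32 ≡ 273^2 = 74529 ≡ 239 (mod 323)
7^64 ≡ 239^2 = 57121 ≡ 273 (mod 323)
7^128 ≡ 273^2 = 74529 ≡ 239 (mod 323)
7^256 ≡ 239^2 = 57121 ≡ 273 (mod 323)
322 = 256 + 64 + 2 in binary powers of 2.
So 7^322 ≡ 273 · 273 · 49 ≡ 83 (mod 323).
Since 83 ≠ 1, base 7 is a Fermat witness: 323 is composite.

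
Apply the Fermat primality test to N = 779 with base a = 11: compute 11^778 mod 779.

11^1 ≡ 11 (mod 779)
11^2 ≡ 11^2 = 121 ≡ 121 (mod 779)
11^4 ≡ 121^2 = 14641 ≡ 619 (mod 779)
11^8 ≡ 619^2 = 383161 ≡ 672 (mod 779)
11^16 ≡ 672^2 = 451584 ≡ 543 (mod 779)
11^32 ≡ 543^2 = 294849 ≡ 387 (mod 779)
11^64 ≡ 387^2 = 149769 ≡ 201 (mod 779)
11^128 ≡ 201^2 = 40401 ≡ 672 (mod 779)
11^256 ≡ 672^2 = 451584 ≡ 543 (mod 779)
11^512 ≡ 543^2 = 294849 ≡ 387 (mod 779)
778 = 512 + 256 + 8 + 2 in binary powers of 2.
So 11^778 ≡ 387 · 543 · 672 · 121 ≡ 144 (mod 779).
Since 144 ≠ 1, base 11 is a Fermat witness: 779 is composite.

144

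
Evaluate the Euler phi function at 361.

342

Factor: 361 = 19^2.
φ(361) = 19^1·(19−1) = 342.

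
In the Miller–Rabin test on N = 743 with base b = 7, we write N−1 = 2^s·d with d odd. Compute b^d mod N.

743 − 1 = 742 = 2^1 · 371, so d = 371.
7^1 ≡ 7 (mod 743)
7^2 ≡ 7^2 = 49 ≡ 49 (mod 743)
7^4 ≡ 49^2 = 2401 ≡ 172 (mod 743)
7^8 ≡ 172^2 = 29584 ≡ 607 (mod 743)
7^16 ≡ 607^2 = 368449 ≡ 664 (mod 743)
7^32 ≡ 664^2 = 440896 ≡ 297 (mod 743)
7^64 ≡ 297^2 = 88209 ≡ 535 (mod 743)
7^128 ≡ 535^2 = 286225 ≡ 170 (mod 743)
7^256 ≡ 170^2 = 28900 ≡ 666 (mod 743)
371 = 256 + 64 + 32 + 16 + 2 + 1 in binary powers of 2.
So 7^371 ≡ 666 · 535 · 297 · 664 · 49 · 7 ≡ 742 (mod 743).
Since 7^d ≡ 742 (mod 743), base 7 does not prove 743 composite.

742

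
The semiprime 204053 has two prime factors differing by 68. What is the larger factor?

Since p = q + 68, we have 204053 = q(q + 68), so q² + 68q − 204053 = 0.
Discriminant: 68² + 4·204053 = 4624 + 816212 = 820836; √820836 = 906.
q = (−68 + 906)/2 = 419, and p = q + 68 = 487.
Check: 419 · 487 = 204053.

487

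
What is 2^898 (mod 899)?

845

2^1 ≡ 2 (mod 899)
2^2 ≡ 2^2 = 4 ≡ 4 (mod 899)
2^4 ≡ 4^2 = 16 ≡ 16 (mod 899)
2^8 ≡ 16^2 = 256 ≡ 256 (mod 899)
2^16 ≡ 256^2 = 65536 ≡ 808 (mod 899)
2^32 ≡ 808^2 = 652864 ≡ 190 (mod 899)
2^64 ≡ 190^2 = 36100 ≡ 140 (mod 899)
2^128 ≡ 140^2 = 19600 ≡ 721 (mod 899)
2^256 ≡ 721^2 = 519841 ≡ 219 (mod 899)
2^512 ≡ 219^2 = 47961 ≡ 314 (mod 899)
898 = 512 + 256 + 128 + 2 in binary powers of 2.
So 2^898 ≡ 314 · 219 · 721 · 4 ≡ 845 (mod 899).
Since 845 ≠ 1, base 2 is a Fermat witness: 899 is composite.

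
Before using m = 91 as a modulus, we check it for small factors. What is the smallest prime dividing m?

7

91 is odd.
Digit sum 10, not divisible by 3.
Ends in 1: not divisible by 5.
7: 91 = 7·13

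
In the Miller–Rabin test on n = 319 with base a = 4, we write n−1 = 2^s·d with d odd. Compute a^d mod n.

212

319 − 1 = 318 = 2^1 · 159, so d = 159.
4^1 ≡ 4 (mod 319)
4^2 ≡ 4^2 = 16 ≡ 16 (mod 319)
4^4 ≡ 16^2 = 256 ≡ 256 (mod 319)
4^8 ≡ 256^2 = 65536 ≡ 141 (mod 319)
4^16 ≡ 141^2 = 19881 ≡ 103 (mod 319)
4^32 ≡ 103^2 = 10609 ≡ 82 (mod 319)
4^64 ≡ 82^2 = 6724 ≡ 25 (mod 319)
4^128 ≡ 25^2 = 625 ≡ 306 (mod 319)
159 = 128 + 16 + 8 + 4 + 2 + 1 in binary powers of 2.
So 4^159 ≡ 306 · 103 · 141 · 256 · 16 · 4 ≡ 212 (mod 319).
Squaring chain: 212; never reaches −1, so base 4 is a Miller–Rabin witness that 319 is composite.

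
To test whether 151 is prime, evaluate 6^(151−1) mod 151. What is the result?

6^1 ≡ 6 (mod 151)
6^2 ≡ 6^2 = 36 ≡ 36 (mod 151)
6^4 ≡ 36^2 = 1296 ≡ 88 (mod 151)
6^8 ≡ 88^2 = 7744 ≡ 43 (mod 151)
6^16 ≡ 43^2 = 1849 ≡ 37 (mod 151)
6^32 ≡ 37^2 = 1369 ≡ 10 (mod 151)
6^64 ≡ 10^2 = 100 ≡ 100 (mod 151)
6^128 ≡ 100^2 = 10000 ≡ 34 (mod 151)
150 = 128 + 16 + 4 + 2 in binary powers of 2.
So 6^150 ≡ 34 · 37 · 88 · 36 ≡ 1 (mod 151).
Since the result is 1, base 6 gives no evidence that 151 is composite.

1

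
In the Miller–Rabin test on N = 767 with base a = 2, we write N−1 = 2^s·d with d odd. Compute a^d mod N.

644

767 − 1 = 766 = 2^1 · 383, so d = 383.
2^1 ≡ 2 (mod 767)
2^2 ≡ 2^2 = 4 ≡ 4 (mod 767)
2^4 ≡ 4^2 = 16 ≡ 16 (mod 767)
2^8 ≡ 16^2 = 256 ≡ 256 (mod 767)
2^16 ≡ 256^2 = 65536 ≡ 341 (mod 767)
2^32 ≡ 341^2 = 116281 ≡ 464 (mod 767)
2^64 ≡ 464^2 = 215296 ≡ 536 (mod 767)
2^128 ≡ 536^2 = 287296 ≡ 438 (mod 767)
2^256 ≡ 438^2 = 191844 ≡ 94 (mod 767)
383 = 256 + 64 + 32 + 16 + 8 + 4 + 2 + 1 in binary powers of 2.
So 2^383 ≡ 94 · 536 · 464 · 341 · 256 · 16 · 4 · 2 ≡ 644 (mod 767).
Squaring chain: 644; never reaches −1, so base 2 is a Miller–Rabin witness that 767 is composite.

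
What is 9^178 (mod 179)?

9^1 ≡ 9 (mod 179)
9^2 ≡ 9^2 = 81 ≡ 81 (mod 179)
9^4 ≡ 81^2 = 6561 ≡ 117 (mod 179)
9^8 ≡ 117^2 = 13689 ≡ 85 (mod 179)
9^16 ≡ 85^2 = 7225 ≡ 65 (mod 179)
9^32 ≡ 65^2 = 4225 ≡ 108 (mod 179)
9^64 ≡ 108^2 = 11664 ≡ 29 (mod 179)
9^128 ≡ 29^2 = 841 ≡ 125 (mod 179)
178 = 128 + 32 + 16 + 2 in binary powers of 2.
So 9^178 ≡ 125 · 108 · 65 · 81 ≡ 1 (mod 179).
Since the result is 1, base 9 gives no evidence that 179 is composite.

1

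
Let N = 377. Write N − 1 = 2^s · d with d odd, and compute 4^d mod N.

377 − 1 = 376 = 2^3 · 47, so d = 47.
4^1 ≡ 4 (mod 377)
4^2 ≡ 4^2 = 16 ≡ 16 (mod 377)
4^4 ≡ 16^2 = 256 ≡ 256 (mod 377)
4^8 ≡ 256^2 = 65536 ≡ 315 (mod 377)
4^16 ≡ 315^2 = 99225 ≡ 74 (mod 377)
4^32 ≡ 74^2 = 5476 ≡ 198 (mod 377)
47 = 32 + 8 + 4 + 2 + 1 in binary powers of 2.
So 4^47 ≡ 198 · 315 · 256 · 16 · 4 ≡ 270 (mod 377).
Squaring chain: 270 → 139 → 94; never reaches −1, so base 4 is a Miller–Rabin witness that 377 is composite.

270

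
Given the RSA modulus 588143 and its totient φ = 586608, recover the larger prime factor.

809

φ(n) = (p−1)(q−1) = n − (p+q) + 1, so p + q = 588143 − 586608 + 1 = 1536.
p and q are the roots of t² − 1536t + 588143 = 0.
Discriminant: 1536² − 4·588143 = 2359296 − 2352572 = 6724; √6724 = 82.
q = (1536 − 82)/2 = 727, p = (1536 + 82)/2 = 809.
Check: 727 · 809 = 588143.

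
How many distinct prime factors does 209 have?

209 = 11 · 19
209 = 11 · 19, which has 2 distinct prime factors.

2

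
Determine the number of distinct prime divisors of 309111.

5

309111 = 3 · 103037
103037 = 11 · 9367
9367 = 17 · 551
551 = 19 · 29
309111 = 3 · 11 · 17 · 19 · 29, which has 5 distinct prime factors.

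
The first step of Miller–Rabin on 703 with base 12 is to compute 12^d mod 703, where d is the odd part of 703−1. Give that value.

703 − 1 = 702 = 2^1 · 351, so d = 351.
12^1 ≡ 12 (mod 703)
12^2 ≡ 12^2 = 144 ≡ 144 (mod 703)
12^4 ≡ 144^2 = 20736 ≡ 349 (mod 703)
12^8 ≡ 349^2 = 121801 ≡ 182 (mod 703)
12^16 ≡ 182^2 = 33124 ≡ 83 (mod 703)
12^32 ≡ 83^2 = 6889 ≡ 562 (mod 703)
12^64 ≡ 562^2 = 315844 ≡ 197 (mod 703)
12^128 ≡ 197^2 = 38809 ≡ 144 (mod 703)
12^256 ≡ 144^2 = 20736 ≡ 349 (mod 703)
351 = 256 + 64 + 16 + 8 + 4 + 2 + 1 in binary powers of 2.
So 12^351 ≡ 349 · 197 · 83 · 182 · 349 · 144 · 12 ≡ 75 (mod 703).
Squaring chain: 75; never reaches −1, so base 12 is a Miller–Rabin witness that 703 is composite.

75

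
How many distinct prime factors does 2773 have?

2773 = 47 · 59
2773 = 47 · 59, which has 2 distinct prime factors.

2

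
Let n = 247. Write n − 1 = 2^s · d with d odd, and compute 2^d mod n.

164

247 − 1 = 246 = 2^1 · 123, so d = 123.
2^1 ≡ 2 (mod 247)
2^2 ≡ 2^2 = 4 ≡ 4 (mod 247)
2^4 ≡ 4^2 = 16 ≡ 16 (mod 247)
2^8 ≡ 16^2 = 256 ≡ 9 (mod 247)
2^16 ≡ 9^2 = 81 ≡ 81 (mod 247)
2^32 ≡ 81^2 = 6561 ≡ 139 (mod 247)
2^64 ≡ 139^2 = 19321 ≡ 55 (mod 247)
123 = 64 + 32 + 16 + 8 + 2 + 1 in binary powers of 2.
So 2^123 ≡ 55 · 139 · 81 · 9 · 4 · 2 ≡ 164 (mod 247).
Squaring chain: 164; never reaches −1, so base 2 is a Miller–Rabin witness that 247 is composite.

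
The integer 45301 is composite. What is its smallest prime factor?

45301 is odd.
Digit sum 13, not divisible by 3.
Ends in 1: not divisible by 5.
7: 45301 = 7·6471 + 4
11: 45301 = 11·4118 + 3
13: 45301 = 13·3484 + 9
17: 45301 = 17·2664 + 13
19: 45301 = 19·2384 + 5
23: 45301 = 23·1969 + 14
29: 45301 = 29·1562 + 3
31: 45301 = 31·1461 + 10
37: 45301 = 37·1224 + 13
41: 45301 = 41·1104 + 37
43: 45301 = 43·1053 + 22
47: 45301 = 47·963 + 40
53: 45301 = 53·854 + 39
59: 45301 = 59·767 + 48
61: 45301 = 61·742 + 39
67: 45301 = 67·676 + 9
71: 45301 = 71·638 + 3
73: 45301 = 73·620 + 41
79: 45301 = 79·573 + 34
83: 45301 = 83·545 + 66
89: 45301 = 89·509

89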